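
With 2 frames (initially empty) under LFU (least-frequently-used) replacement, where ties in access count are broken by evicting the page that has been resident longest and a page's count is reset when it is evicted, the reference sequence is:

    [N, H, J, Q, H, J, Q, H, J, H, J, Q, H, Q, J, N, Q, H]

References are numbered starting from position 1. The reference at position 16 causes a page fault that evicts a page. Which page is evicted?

Q

pos 1: N → miss, frames [N]
pos 2: H → miss, frames [N, H]
pos 3: J → miss, evict N, frames [H, J]
pos 4: Q → miss, evict H, frames [J, Q]
pos 5: H → miss, evict J, frames [Q, H]
pos 6: J → miss, evict Q, frames [H, J]
pos 7: Q → miss, evict H, frames [J, Q]
pos 8: H → miss, evict J, frames [Q, H]
pos 9: J → miss, evict Q, frames [H, J]
pos 10: H → hit
pos 11: J → hit
pos 12: Q → miss, evict H, frames [J, Q]
pos 13: H → miss, evict Q, frames [J, H]
pos 14: Q → miss, evict H, frames [J, Q]
pos 15: J → hit
pos 16: N → miss, evict Q, frames [J, N]
At position 16, page Q is evicted.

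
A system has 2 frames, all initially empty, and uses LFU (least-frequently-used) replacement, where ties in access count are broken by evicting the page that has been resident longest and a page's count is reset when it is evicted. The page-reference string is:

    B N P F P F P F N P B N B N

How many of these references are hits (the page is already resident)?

4

B → miss, frames (B)
N → miss, frames (B N)
P → miss, evict B, frames (N P)
F → miss, evict N, frames (P F)
P → hit
F → hit
P → hit
F → hit
N → miss, evict P, frames (F N)
P → miss, evict N, frames (F P)
B → miss, evict P, frames (F B)
N → miss, evict B, frames (F N)
B → miss, evict N, frames (F B)
N → miss, evict B, frames (F N)
Hits: 4.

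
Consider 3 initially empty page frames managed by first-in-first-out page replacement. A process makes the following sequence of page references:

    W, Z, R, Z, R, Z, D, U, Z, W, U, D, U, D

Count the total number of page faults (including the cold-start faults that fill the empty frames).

9

W → miss, frames {W}
Z → miss, frames {W,Z}
R → miss, frames {W,Z,R}
Z → hit
R → hit
Z → hit
D → miss, evict W, frames {Z,R,D}
U → miss, evict Z, frames {R,D,U}
Z → miss, evict R, frames {D,U,Z}
W → miss, evict D, frames {U,Z,W}
U → hit
D → miss, evict U, frames {Z,W,D}
U → miss, evict Z, frames {W,D,U}
D → hit
Page faults: 9.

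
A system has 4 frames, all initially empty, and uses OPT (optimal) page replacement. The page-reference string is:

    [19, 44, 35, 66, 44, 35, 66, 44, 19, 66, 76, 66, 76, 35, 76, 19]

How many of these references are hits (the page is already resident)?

11

19 -> miss, frames (19)
44 -> miss, frames (19 44)
35 -> miss, frames (19 44 35)
66 -> miss, frames (19 44 35 66)
44 -> hit
35 -> hit
66 -> hit
44 -> hit
19 -> hit
66 -> hit
76 -> miss, evict 44, frames (19 35 66 76)
66 -> hit
76 -> hit
35 -> hit
76 -> hit
19 -> hit
Hits: 11.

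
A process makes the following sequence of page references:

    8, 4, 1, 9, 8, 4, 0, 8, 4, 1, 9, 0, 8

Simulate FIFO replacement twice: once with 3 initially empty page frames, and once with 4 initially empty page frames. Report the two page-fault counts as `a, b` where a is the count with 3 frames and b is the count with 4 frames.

3 frames: F F F F F F F . . F F . F → 10 faults.
4 frames: F F F F . . F F F F F F F → 11 faults.
11 > 10: adding a frame increased faults — Belady's anomaly.

10, 11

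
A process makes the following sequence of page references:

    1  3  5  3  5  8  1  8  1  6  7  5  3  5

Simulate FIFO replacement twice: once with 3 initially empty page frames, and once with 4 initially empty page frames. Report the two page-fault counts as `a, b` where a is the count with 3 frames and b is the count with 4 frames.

3 frames: F F F . . F F . . F F F F . → 9 faults.
4 frames: F F F . . F . . . F F . F F → 8 faults.
8 < 9: adding a frame reduced faults, as is typical.

9, 8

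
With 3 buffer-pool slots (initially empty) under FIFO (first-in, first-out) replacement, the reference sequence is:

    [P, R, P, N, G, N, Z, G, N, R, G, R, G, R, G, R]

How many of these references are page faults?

6

P: miss, frames (P)
R: miss, frames (P R)
P: hit
N: miss, frames (P R N)
G: miss, evict P, frames (R N G)
N: hit
Z: miss, evict R, frames (N G Z)
G: hit
N: hit
R: miss, evict N, frames (G Z R)
G: hit
R: hit
G: hit
R: hit
G: hit
R: hit
Page faults: 6.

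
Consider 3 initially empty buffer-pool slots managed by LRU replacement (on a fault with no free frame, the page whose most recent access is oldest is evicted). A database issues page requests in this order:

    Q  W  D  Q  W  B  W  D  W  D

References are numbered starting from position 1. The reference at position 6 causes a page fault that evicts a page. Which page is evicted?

D

pos 1: Q: miss, frames [Q]
pos 2: W: miss, frames [Q, W]
pos 3: D: miss, frames [Q, W, D]
pos 4: Q: hit
pos 5: W: hit
pos 6: B: miss, evict D, frames [Q, W, B]
At position 6, page D is evicted.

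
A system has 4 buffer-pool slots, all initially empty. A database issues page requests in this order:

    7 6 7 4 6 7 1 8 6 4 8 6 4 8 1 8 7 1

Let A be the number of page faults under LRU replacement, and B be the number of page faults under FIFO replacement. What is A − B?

1

Under LRU: F F . F . . F F . F . . . . . . F . → 7 faults.
Under FIFO: F F . F . . F F . . . . . . . . F . → 6 faults.
A − B = 7 − 6 = 1.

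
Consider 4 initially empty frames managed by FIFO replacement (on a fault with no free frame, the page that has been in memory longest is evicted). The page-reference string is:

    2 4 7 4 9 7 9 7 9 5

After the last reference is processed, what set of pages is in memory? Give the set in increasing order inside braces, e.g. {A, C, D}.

{4, 5, 7, 9}

2 → fault, frames (2)
4 → fault, frames (2 4)
7 → fault, frames (2 4 7)
4 → hit
9 → fault, frames (2 4 7 9)
7 → hit
9 → hit
7 → hit
9 → hit
5 → fault, evict 2, frames (4 7 9 5)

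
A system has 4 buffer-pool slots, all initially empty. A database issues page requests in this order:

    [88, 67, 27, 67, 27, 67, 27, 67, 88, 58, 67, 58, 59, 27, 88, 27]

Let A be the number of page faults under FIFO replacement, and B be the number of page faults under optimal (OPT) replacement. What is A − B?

Under FIFO: F F F . . . . . . F . . F . F . → 6 faults.
Under OPT: F F F . . . . . . F . . F . . . → 5 faults.
A − B = 6 − 5 = 1.

1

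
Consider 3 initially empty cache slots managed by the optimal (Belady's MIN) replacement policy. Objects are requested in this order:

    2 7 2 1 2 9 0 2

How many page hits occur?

3

2: fault, frames (2)
7: fault, frames (2 7)
2: hit
1: fault, frames (2 7 1)
2: hit
9: fault, evict 1, frames (2 7 9)
0: fault, evict 9, frames (2 7 0)
2: hit
Hits: 3.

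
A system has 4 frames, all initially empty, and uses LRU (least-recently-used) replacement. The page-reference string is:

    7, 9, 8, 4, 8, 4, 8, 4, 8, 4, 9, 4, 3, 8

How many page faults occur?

7 -> fault, frames [7]
9 -> fault, frames [7, 9]
8 -> fault, frames [7, 9, 8]
4 -> fault, frames [7, 9, 8, 4]
8 -> hit
4 -> hit
8 -> hit
4 -> hit
8 -> hit
4 -> hit
9 -> hit
4 -> hit
3 -> fault, evict 7, frames [8, 9, 4, 3]
8 -> hit
Page faults: 5.

5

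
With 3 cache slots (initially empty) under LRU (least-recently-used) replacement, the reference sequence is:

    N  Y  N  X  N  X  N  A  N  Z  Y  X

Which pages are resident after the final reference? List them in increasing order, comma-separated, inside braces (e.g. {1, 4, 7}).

{X, Y, Z}

N → fault, frames {N}
Y → fault, frames {N,Y}
N → hit
X → fault, frames {Y,N,X}
N → hit
X → hit
N → hit
A → fault, evict Y, frames {X,N,A}
N → hit
Z → fault, evict X, frames {A,N,Z}
Y → fault, evict A, frames {N,Z,Y}
X → fault, evict N, frames {Z,Y,X}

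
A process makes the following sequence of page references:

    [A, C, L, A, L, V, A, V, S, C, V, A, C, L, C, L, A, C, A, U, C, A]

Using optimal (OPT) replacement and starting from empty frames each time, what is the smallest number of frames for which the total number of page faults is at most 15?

f=1: 22 faults
f=2: 11 faults
f=3: 8 faults
f=4: 7 faults
f=5: 6 faults
f=6: 6 faults
Smallest f with faults ≤ 15 is 2.

2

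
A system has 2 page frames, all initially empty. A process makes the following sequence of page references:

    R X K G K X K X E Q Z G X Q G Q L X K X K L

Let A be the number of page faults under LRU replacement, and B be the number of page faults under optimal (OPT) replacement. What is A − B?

Under LRU: F F F F . F . . F F F F F F F . F F F . . F → 16 faults.
Under OPT: F F F F . F . . F F F F . F . . F F F . . F → 14 faults.
A − B = 16 − 14 = 2.

2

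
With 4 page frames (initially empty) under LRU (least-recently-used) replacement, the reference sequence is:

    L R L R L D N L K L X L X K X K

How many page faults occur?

L -> miss, frames [L]
R -> miss, frames [L, R]
L -> hit
R -> hit
L -> hit
D -> miss, frames [R, L, D]
N -> miss, frames [R, L, D, N]
L -> hit
K -> miss, evict R, frames [D, N, L, K]
L -> hit
X -> miss, evict D, frames [N, K, L, X]
L -> hit
X -> hit
K -> hit
X -> hit
K -> hit
Page faults: 6.

6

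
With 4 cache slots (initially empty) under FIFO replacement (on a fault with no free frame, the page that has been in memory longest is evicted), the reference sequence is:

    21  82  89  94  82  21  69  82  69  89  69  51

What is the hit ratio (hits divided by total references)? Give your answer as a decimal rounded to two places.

0.50

21 -> fault, frames [21]
82 -> fault, frames [21, 82]
89 -> fault, frames [21, 82, 89]
94 -> fault, frames [21, 82, 89, 94]
82 -> hit
21 -> hit
69 -> fault, evict 21, frames [82, 89, 94, 69]
82 -> hit
69 -> hit
89 -> hit
69 -> hit
51 -> fault, evict 82, frames [89, 94, 69, 51]
Hits: 6 of 12 references → 6/12 = 0.5000.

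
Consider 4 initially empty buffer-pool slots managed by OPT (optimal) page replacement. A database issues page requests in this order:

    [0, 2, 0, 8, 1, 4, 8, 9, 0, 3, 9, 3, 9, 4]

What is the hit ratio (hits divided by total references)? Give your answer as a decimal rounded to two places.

0.50

0 -> miss, frames (0)
2 -> miss, frames (0 2)
0 -> hit
8 -> miss, frames (0 2 8)
1 -> miss, frames (0 2 8 1)
4 -> miss, evict 1, frames (0 2 8 4)
8 -> hit
9 -> miss, evict 8, frames (0 2 4 9)
0 -> hit
3 -> miss, evict 2, frames (0 4 9 3)
9 -> hit
3 -> hit
9 -> hit
4 -> hit
Hits: 7 of 14 references → 7/14 = 0.5000.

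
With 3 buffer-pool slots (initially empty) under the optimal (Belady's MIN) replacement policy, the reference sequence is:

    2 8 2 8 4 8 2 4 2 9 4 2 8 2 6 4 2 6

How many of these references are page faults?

2 -> miss, frames {2}
8 -> miss, frames {2,8}
2 -> hit
8 -> hit
4 -> miss, frames {2,8,4}
8 -> hit
2 -> hit
4 -> hit
2 -> hit
9 -> miss, evict 8, frames {2,4,9}
4 -> hit
2 -> hit
8 -> miss, evict 9, frames {2,4,8}
2 -> hit
6 -> miss, evict 8, frames {2,4,6}
4 -> hit
2 -> hit
6 -> hit
Page faults: 6.

6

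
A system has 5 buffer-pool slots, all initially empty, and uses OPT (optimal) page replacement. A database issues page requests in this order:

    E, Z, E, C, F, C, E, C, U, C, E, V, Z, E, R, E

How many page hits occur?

E → fault, frames (E)
Z → fault, frames (E Z)
E → hit
C → fault, frames (E Z C)
F → fault, frames (E Z C F)
C → hit
E → hit
C → hit
U → fault, frames (E Z C F U)
C → hit
E → hit
V → fault, evict U, frames (E Z C F V)
Z → hit
E → hit
R → fault, evict V, frames (E Z C F R)
E → hit
Hits: 9.

9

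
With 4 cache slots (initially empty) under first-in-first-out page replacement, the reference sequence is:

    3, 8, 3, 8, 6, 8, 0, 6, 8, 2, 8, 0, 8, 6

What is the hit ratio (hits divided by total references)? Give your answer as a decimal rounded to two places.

3: miss, frames (3)
8: miss, frames (3 8)
3: hit
8: hit
6: miss, frames (3 8 6)
8: hit
0: miss, frames (3 8 6 0)
6: hit
8: hit
2: miss, evict 3, frames (8 6 0 2)
8: hit
0: hit
8: hit
6: hit
Hits: 9 of 14 references → 9/14 = 0.6429.

0.64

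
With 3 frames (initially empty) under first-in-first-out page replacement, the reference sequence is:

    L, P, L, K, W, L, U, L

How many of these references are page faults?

6

L → miss, frames {L}
P → miss, frames {L,P}
L → hit
K → miss, frames {L,P,K}
W → miss, evict L, frames {P,K,W}
L → miss, evict P, frames {K,W,L}
U → miss, evict K, frames {W,L,U}
L → hit
Page faults: 6.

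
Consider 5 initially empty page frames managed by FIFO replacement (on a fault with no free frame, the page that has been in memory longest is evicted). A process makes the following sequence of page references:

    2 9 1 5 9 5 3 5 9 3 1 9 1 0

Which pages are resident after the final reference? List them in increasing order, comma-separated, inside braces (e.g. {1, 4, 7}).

{0, 1, 3, 5, 9}

2 -> fault, frames [2]
9 -> fault, frames [2, 9]
1 -> fault, frames [2, 9, 1]
5 -> fault, frames [2, 9, 1, 5]
9 -> hit
5 -> hit
3 -> fault, frames [2, 9, 1, 5, 3]
5 -> hit
9 -> hit
3 -> hit
1 -> hit
9 -> hit
1 -> hit
0 -> fault, evict 2, frames [9, 1, 5, 3, 0]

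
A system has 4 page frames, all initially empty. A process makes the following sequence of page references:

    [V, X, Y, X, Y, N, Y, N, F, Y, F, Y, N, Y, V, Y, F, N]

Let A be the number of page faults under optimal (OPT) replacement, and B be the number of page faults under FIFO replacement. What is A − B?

Under OPT: F F F . . F . . F . . . . . . . . . → 5 faults.
Under FIFO: F F F . . F . . F . . . . . F . . . → 6 faults.
A − B = 5 − 6 = -1.

-1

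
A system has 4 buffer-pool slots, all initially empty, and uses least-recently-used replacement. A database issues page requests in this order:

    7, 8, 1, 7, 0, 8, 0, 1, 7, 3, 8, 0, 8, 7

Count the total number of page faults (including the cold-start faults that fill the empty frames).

7 → miss, frames (7)
8 → miss, frames (7 8)
1 → miss, frames (7 8 1)
7 → hit
0 → miss, frames (8 1 7 0)
8 → hit
0 → hit
1 → hit
7 → hit
3 → miss, evict 8, frames (0 1 7 3)
8 → miss, evict 0, frames (1 7 3 8)
0 → miss, evict 1, frames (7 3 8 0)
8 → hit
7 → hit
Page faults: 7.

7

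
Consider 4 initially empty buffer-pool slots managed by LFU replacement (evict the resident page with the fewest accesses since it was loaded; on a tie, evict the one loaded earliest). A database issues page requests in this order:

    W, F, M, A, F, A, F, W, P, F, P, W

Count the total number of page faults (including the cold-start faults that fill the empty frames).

W → fault, frames (W)
F → fault, frames (W F)
M → fault, frames (W F M)
A → fault, frames (W F M A)
F → hit
A → hit
F → hit
W → hit
P → fault, evict M, frames (W F A P)
F → hit
P → hit
W → hit
Page faults: 5.

5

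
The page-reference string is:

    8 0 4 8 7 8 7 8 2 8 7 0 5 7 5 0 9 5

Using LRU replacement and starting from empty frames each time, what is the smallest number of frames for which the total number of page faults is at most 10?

f=1: 18 faults
f=2: 13 faults
f=3: 8 faults
f=4: 8 faults
f=5: 7 faults
f=6: 7 faults
f=7: 7 faults
Smallest f with faults ≤ 10 is 3.

3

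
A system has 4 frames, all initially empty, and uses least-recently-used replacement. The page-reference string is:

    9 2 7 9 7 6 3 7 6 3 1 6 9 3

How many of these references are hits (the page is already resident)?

7

9 → fault, frames [9]
2 → fault, frames [9, 2]
7 → fault, frames [9, 2, 7]
9 → hit
7 → hit
6 → fault, frames [2, 9, 7, 6]
3 → fault, evict 2, frames [9, 7, 6, 3]
7 → hit
6 → hit
3 → hit
1 → fault, evict 9, frames [7, 6, 3, 1]
6 → hit
9 → fault, evict 7, frames [3, 1, 6, 9]
3 → hit
Hits: 7.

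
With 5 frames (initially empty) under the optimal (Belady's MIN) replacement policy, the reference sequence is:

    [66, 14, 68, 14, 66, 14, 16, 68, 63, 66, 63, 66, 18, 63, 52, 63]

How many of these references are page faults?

7

66: fault, frames (66)
14: fault, frames (66 14)
68: fault, frames (66 14 68)
14: hit
66: hit
14: hit
16: fault, frames (66 14 68 16)
68: hit
63: fault, frames (66 14 68 16 63)
66: hit
63: hit
66: hit
18: fault, evict 16, frames (66 14 68 63 18)
63: hit
52: fault, evict 18, frames (66 14 68 63 52)
63: hit
Page faults: 7.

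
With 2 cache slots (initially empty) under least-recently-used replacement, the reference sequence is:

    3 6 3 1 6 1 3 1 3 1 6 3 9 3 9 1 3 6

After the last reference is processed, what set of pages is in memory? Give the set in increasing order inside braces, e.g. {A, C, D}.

{3, 6}

3: fault, frames (3)
6: fault, frames (3 6)
3: hit
1: fault, evict 6, frames (3 1)
6: fault, evict 3, frames (1 6)
1: hit
3: fault, evict 6, frames (1 3)
1: hit
3: hit
1: hit
6: fault, evict 3, frames (1 6)
3: fault, evict 1, frames (6 3)
9: fault, evict 6, frames (3 9)
3: hit
9: hit
1: fault, evict 3, frames (9 1)
3: fault, evict 9, frames (1 3)
6: fault, evict 1, frames (3 6)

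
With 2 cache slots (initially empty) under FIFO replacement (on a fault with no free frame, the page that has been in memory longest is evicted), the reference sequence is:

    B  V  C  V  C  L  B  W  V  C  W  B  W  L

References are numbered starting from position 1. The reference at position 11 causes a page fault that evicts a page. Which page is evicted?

pos 1: B -> miss, frames {B}
pos 2: V -> miss, frames {B,V}
pos 3: C -> miss, evict B, frames {V,C}
pos 4: V -> hit
pos 5: C -> hit
pos 6: L -> miss, evict V, frames {C,L}
pos 7: B -> miss, evict C, frames {L,B}
pos 8: W -> miss, evict L, frames {B,W}
pos 9: V -> miss, evict B, frames {W,V}
pos 10: C -> miss, evict W, frames {V,C}
pos 11: W -> miss, evict V, frames {C,W}
At position 11, page V is evicted.

V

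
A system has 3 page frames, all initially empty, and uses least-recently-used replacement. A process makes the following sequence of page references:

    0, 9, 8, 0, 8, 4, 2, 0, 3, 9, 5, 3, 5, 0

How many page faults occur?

0 -> fault, frames (0)
9 -> fault, frames (0 9)
8 -> fault, frames (0 9 8)
0 -> hit
8 -> hit
4 -> fault, evict 9, frames (0 8 4)
2 -> fault, evict 0, frames (8 4 2)
0 -> fault, evict 8, frames (4 2 0)
3 -> fault, evict 4, frames (2 0 3)
9 -> fault, evict 2, frames (0 3 9)
5 -> fault, evict 0, frames (3 9 5)
3 -> hit
5 -> hit
0 -> fault, evict 9, frames (3 5 0)
Page faults: 10.

10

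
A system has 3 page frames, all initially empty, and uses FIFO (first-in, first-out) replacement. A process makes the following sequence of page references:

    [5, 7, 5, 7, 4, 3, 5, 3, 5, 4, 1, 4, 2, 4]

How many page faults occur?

8

5 -> miss, frames [5]
7 -> miss, frames [5, 7]
5 -> hit
7 -> hit
4 -> miss, frames [5, 7, 4]
3 -> miss, evict 5, frames [7, 4, 3]
5 -> miss, evict 7, frames [4, 3, 5]
3 -> hit
5 -> hit
4 -> hit
1 -> miss, evict 4, frames [3, 5, 1]
4 -> miss, evict 3, frames [5, 1, 4]
2 -> miss, evict 5, frames [1, 4, 2]
4 -> hit
Page faults: 8.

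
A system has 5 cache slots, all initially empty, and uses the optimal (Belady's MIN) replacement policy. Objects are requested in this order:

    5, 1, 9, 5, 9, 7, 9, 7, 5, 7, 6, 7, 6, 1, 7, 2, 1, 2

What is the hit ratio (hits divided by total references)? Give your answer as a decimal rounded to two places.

5 -> fault, frames {5}
1 -> fault, frames {5,1}
9 -> fault, frames {5,1,9}
5 -> hit
9 -> hit
7 -> fault, frames {5,1,9,7}
9 -> hit
7 -> hit
5 -> hit
7 -> hit
6 -> fault, frames {5,1,9,7,6}
7 -> hit
6 -> hit
1 -> hit
7 -> hit
2 -> fault, evict 6, frames {5,1,9,7,2}
1 -> hit
2 -> hit
Hits: 12 of 18 references → 12/18 = 0.6667.

0.67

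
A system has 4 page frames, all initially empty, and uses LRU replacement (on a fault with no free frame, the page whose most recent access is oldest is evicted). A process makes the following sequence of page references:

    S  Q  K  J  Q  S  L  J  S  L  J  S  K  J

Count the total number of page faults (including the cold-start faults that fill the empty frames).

S -> fault, frames (S)
Q -> fault, frames (S Q)
K -> fault, frames (S Q K)
J -> fault, frames (S Q K J)
Q -> hit
S -> hit
L -> fault, evict K, frames (J Q S L)
J -> hit
S -> hit
L -> hit
J -> hit
S -> hit
K -> fault, evict Q, frames (L J S K)
J -> hit
Page faults: 6.

6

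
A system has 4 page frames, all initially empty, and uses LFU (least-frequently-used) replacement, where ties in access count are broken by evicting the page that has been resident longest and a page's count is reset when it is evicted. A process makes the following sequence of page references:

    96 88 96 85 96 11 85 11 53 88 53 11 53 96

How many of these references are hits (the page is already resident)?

96 -> fault, frames (96)
88 -> fault, frames (96 88)
96 -> hit
85 -> fault, frames (96 88 85)
96 -> hit
11 -> fault, frames (96 88 85 11)
85 -> hit
11 -> hit
53 -> fault, evict 88, frames (96 85 11 53)
88 -> fault, evict 53, frames (96 85 11 88)
53 -> fault, evict 88, frames (96 85 11 53)
11 -> hit
53 -> hit
96 -> hit
Hits: 7.

7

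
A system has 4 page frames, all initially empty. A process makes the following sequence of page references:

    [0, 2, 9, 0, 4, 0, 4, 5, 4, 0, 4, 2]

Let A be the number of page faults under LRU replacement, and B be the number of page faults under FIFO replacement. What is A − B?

Under LRU: F F F . F . . F . . . F → 6 faults.
Under FIFO: F F F . F . . F . F . F → 7 faults.
A − B = 6 − 7 = -1.

-1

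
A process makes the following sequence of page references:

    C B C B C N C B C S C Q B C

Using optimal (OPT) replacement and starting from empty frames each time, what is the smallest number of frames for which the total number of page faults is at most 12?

2

f=1: 14 faults
f=2: 7 faults
f=3: 5 faults
f=4: 5 faults
f=5: 5 faults
Smallest f with faults ≤ 12 is 2.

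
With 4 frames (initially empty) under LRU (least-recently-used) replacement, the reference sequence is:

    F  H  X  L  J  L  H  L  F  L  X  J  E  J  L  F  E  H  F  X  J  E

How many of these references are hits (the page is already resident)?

8

F → fault, frames (F)
H → fault, frames (F H)
X → fault, frames (F H X)
L → fault, frames (F H X L)
J → fault, evict F, frames (H X L J)
L → hit
H → hit
L → hit
F → fault, evict X, frames (J H L F)
L → hit
X → fault, evict J, frames (H F L X)
J → fault, evict H, frames (F L X J)
E → fault, evict F, frames (L X J E)
J → hit
L → hit
F → fault, evict X, frames (E J L F)
E → hit
H → fault, evict J, frames (L F E H)
F → hit
X → fault, evict L, frames (E H F X)
J → fault, evict E, frames (H F X J)
E → fault, evict H, frames (F X J E)
Hits: 8.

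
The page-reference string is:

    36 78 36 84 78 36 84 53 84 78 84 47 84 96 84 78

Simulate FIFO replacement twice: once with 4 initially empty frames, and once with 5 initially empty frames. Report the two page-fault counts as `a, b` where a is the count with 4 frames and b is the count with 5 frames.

4 frames: F F . F . . . F . . . F . F . F → 7 faults.
5 frames: F F . F . . . F . . . F . F . . → 6 faults.
6 < 7: adding a frame reduced faults, as is typical.

7, 6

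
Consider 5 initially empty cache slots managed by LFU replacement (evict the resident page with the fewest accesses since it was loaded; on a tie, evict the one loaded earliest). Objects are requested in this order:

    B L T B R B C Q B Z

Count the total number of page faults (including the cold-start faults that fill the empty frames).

7

B: fault, frames {B}
L: fault, frames {B,L}
T: fault, frames {B,L,T}
B: hit
R: fault, frames {B,L,T,R}
B: hit
C: fault, frames {B,L,T,R,C}
Q: fault, evict L, frames {B,T,R,C,Q}
B: hit
Z: fault, evict T, frames {B,R,C,Q,Z}
Page faults: 7.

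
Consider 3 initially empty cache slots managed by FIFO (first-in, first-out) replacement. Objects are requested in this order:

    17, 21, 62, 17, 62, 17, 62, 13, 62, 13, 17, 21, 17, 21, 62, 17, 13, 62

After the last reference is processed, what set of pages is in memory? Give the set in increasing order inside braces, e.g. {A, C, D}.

17 -> fault, frames {17}
21 -> fault, frames {17,21}
62 -> fault, frames {17,21,62}
17 -> hit
62 -> hit
17 -> hit
62 -> hit
13 -> fault, evict 17, frames {21,62,13}
62 -> hit
13 -> hit
17 -> fault, evict 21, frames {62,13,17}
21 -> fault, evict 62, frames {13,17,21}
17 -> hit
21 -> hit
62 -> fault, evict 13, frames {17,21,62}
17 -> hit
13 -> fault, evict 17, frames {21,62,13}
62 -> hit

{13, 21, 62}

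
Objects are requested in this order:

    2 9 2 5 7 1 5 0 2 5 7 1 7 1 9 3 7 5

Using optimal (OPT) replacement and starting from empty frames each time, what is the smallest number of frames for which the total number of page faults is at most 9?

4

f=1: 18 faults
f=2: 12 faults
f=3: 10 faults
f=4: 9 faults
f=5: 8 faults
f=6: 7 faults
f=7: 7 faults
Smallest f with faults ≤ 9 is 4.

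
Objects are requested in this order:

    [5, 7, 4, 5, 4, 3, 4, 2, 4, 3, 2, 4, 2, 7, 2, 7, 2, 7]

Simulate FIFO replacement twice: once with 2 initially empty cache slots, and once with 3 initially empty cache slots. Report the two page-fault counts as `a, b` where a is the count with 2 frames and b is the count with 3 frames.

2 frames: F F F F . F F F . F . F F F . . . . → 11 faults.
3 frames: F F F . . F . F . . . . . F . . . . → 6 faults.
6 < 11: adding a frame reduced faults, as is typical.

11, 6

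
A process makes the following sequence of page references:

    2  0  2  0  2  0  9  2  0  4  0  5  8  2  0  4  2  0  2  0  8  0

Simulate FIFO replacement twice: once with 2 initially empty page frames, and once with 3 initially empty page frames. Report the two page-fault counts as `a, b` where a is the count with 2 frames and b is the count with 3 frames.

2 frames: F F . . . . F F F F . F F F F F F F . . F . → 14 faults.
3 frames: F F . . . . F . . F . F F F F F . . . . F . → 10 faults.
10 < 14: adding a frame reduced faults, as is typical.

14, 10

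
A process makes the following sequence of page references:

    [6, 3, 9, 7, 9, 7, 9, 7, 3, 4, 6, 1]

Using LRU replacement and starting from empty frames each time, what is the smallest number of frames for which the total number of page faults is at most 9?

f=1: 12 faults
f=2: 8 faults
f=3: 7 faults
f=4: 7 faults
f=5: 6 faults
f=6: 6 faults
Smallest f with faults ≤ 9 is 2.

2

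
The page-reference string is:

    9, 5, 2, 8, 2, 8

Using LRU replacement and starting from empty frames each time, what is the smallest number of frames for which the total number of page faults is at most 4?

f=1: 6 faults
f=2: 4 faults
f=3: 4 faults
f=4: 4 faults
Smallest f with faults ≤ 4 is 2.

2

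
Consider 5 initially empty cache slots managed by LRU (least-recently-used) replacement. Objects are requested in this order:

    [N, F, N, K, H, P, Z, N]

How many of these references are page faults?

N → fault, frames {N}
F → fault, frames {N,F}
N → hit
K → fault, frames {F,N,K}
H → fault, frames {F,N,K,H}
P → fault, frames {F,N,K,H,P}
Z → fault, evict F, frames {N,K,H,P,Z}
N → hit
Page faults: 6.

6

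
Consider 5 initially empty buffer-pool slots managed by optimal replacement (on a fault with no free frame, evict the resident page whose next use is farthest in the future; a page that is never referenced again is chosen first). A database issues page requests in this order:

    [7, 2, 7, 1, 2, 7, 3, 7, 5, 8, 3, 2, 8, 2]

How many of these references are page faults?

6

7 -> fault, frames [7]
2 -> fault, frames [7, 2]
7 -> hit
1 -> fault, frames [7, 2, 1]
2 -> hit
7 -> hit
3 -> fault, frames [7, 2, 1, 3]
7 -> hit
5 -> fault, frames [7, 2, 1, 3, 5]
8 -> fault, evict 5, frames [7, 2, 1, 3, 8]
3 -> hit
2 -> hit
8 -> hit
2 -> hit
Page faults: 6.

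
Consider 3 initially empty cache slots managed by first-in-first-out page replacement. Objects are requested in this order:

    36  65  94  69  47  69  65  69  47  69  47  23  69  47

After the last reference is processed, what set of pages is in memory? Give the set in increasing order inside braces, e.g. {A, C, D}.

36: fault, frames {36}
65: fault, frames {36,65}
94: fault, frames {36,65,94}
69: fault, evict 36, frames {65,94,69}
47: fault, evict 65, frames {94,69,47}
69: hit
65: fault, evict 94, frames {69,47,65}
69: hit
47: hit
69: hit
47: hit
23: fault, evict 69, frames {47,65,23}
69: fault, evict 47, frames {65,23,69}
47: fault, evict 65, frames {23,69,47}

{23, 47, 69}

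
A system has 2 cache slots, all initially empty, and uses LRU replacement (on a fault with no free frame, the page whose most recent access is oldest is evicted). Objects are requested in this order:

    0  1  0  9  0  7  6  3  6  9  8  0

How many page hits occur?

3

0 -> miss, frames [0]
1 -> miss, frames [0, 1]
0 -> hit
9 -> miss, evict 1, frames [0, 9]
0 -> hit
7 -> miss, evict 9, frames [0, 7]
6 -> miss, evict 0, frames [7, 6]
3 -> miss, evict 7, frames [6, 3]
6 -> hit
9 -> miss, evict 3, frames [6, 9]
8 -> miss, evict 6, frames [9, 8]
0 -> miss, evict 9, frames [8, 0]
Hits: 3.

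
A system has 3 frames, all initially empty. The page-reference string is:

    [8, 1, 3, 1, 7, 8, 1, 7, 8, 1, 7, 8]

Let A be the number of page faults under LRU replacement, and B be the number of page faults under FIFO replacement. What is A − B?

Under LRU: F F F . F F . . . . . . → 5 faults.
Under FIFO: F F F . F F F . . . . . → 6 faults.
A − B = 5 − 6 = -1.

-1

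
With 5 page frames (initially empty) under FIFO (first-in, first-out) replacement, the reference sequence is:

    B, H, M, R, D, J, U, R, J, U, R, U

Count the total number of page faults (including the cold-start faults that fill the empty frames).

7

B -> miss, frames {B}
H -> miss, frames {B,H}
M -> miss, frames {B,H,M}
R -> miss, frames {B,H,M,R}
D -> miss, frames {B,H,M,R,D}
J -> miss, evict B, frames {H,M,R,D,J}
U -> miss, evict H, frames {M,R,D,J,U}
R -> hit
J -> hit
U -> hit
R -> hit
U -> hit
Page faults: 7.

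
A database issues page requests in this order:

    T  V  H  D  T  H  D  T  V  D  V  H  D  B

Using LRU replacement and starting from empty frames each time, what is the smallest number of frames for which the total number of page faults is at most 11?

3

f=1: 14 faults
f=2: 13 faults
f=3: 8 faults
f=4: 5 faults
f=5: 5 faults
Smallest f with faults ≤ 11 is 3.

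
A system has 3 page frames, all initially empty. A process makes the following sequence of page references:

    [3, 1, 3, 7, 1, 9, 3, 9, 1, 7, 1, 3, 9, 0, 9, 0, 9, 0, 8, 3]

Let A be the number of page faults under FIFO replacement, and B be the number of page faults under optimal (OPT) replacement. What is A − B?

3

Under FIFO: F F . F . F F . F F . . F F . . . . F F → 11 faults.
Under OPT: F F . F . F . . . F . . F F . . . . F . → 8 faults.
A − B = 11 − 8 = 3.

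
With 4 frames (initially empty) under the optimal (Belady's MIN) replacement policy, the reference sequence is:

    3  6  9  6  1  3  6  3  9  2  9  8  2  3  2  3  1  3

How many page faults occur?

3: miss, frames [3]
6: miss, frames [3, 6]
9: miss, frames [3, 6, 9]
6: hit
1: miss, frames [3, 6, 9, 1]
3: hit
6: hit
3: hit
9: hit
2: miss, evict 6, frames [3, 9, 1, 2]
9: hit
8: miss, evict 9, frames [3, 1, 2, 8]
2: hit
3: hit
2: hit
3: hit
1: hit
3: hit
Page faults: 6.

6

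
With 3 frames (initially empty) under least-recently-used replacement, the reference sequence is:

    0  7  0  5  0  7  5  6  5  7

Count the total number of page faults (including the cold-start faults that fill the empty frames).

0 → fault, frames {0}
7 → fault, frames {0,7}
0 → hit
5 → fault, frames {7,0,5}
0 → hit
7 → hit
5 → hit
6 → fault, evict 0, frames {7,5,6}
5 → hit
7 → hit
Page faults: 4.

4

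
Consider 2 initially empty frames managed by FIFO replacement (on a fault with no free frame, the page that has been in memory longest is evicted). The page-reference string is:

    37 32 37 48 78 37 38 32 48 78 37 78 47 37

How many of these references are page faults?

37 -> miss, frames (37)
32 -> miss, frames (37 32)
37 -> hit
48 -> miss, evict 37, frames (32 48)
78 -> miss, evict 32, frames (48 78)
37 -> miss, evict 48, frames (78 37)
38 -> miss, evict 78, frames (37 38)
32 -> miss, evict 37, frames (38 32)
48 -> miss, evict 38, frames (32 48)
78 -> miss, evict 32, frames (48 78)
37 -> miss, evict 48, frames (78 37)
78 -> hit
47 -> miss, evict 78, frames (37 47)
37 -> hit
Page faults: 11.

11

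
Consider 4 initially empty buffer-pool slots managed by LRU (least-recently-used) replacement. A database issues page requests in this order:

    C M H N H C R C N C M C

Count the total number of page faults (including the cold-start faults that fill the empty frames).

6

C: fault, frames {C}
M: fault, frames {C,M}
H: fault, frames {C,M,H}
N: fault, frames {C,M,H,N}
H: hit
C: hit
R: fault, evict M, frames {N,H,C,R}
C: hit
N: hit
C: hit
M: fault, evict H, frames {R,N,C,M}
C: hit
Page faults: 6.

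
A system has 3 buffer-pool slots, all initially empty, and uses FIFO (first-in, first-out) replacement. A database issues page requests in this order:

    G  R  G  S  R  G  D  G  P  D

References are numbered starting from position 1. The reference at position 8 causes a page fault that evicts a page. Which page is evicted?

pos 1: G → miss, frames {G}
pos 2: R → miss, frames {G,R}
pos 3: G → hit
pos 4: S → miss, frames {G,R,S}
pos 5: R → hit
pos 6: G → hit
pos 7: D → miss, evict G, frames {R,S,D}
pos 8: G → miss, evict R, frames {S,D,G}
At position 8, page R is evicted.

R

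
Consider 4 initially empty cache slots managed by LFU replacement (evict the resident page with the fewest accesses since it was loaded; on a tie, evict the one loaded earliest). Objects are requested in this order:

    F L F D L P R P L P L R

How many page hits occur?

7

F: fault, frames {F}
L: fault, frames {F,L}
F: hit
D: fault, frames {F,L,D}
L: hit
P: fault, frames {F,L,D,P}
R: fault, evict D, frames {F,L,P,R}
P: hit
L: hit
P: hit
L: hit
R: hit
Hits: 7.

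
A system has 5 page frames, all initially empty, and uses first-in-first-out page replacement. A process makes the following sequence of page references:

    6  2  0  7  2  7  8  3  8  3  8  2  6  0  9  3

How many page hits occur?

8

6: miss, frames (6)
2: miss, frames (6 2)
0: miss, frames (6 2 0)
7: miss, frames (6 2 0 7)
2: hit
7: hit
8: miss, frames (6 2 0 7 8)
3: miss, evict 6, frames (2 0 7 8 3)
8: hit
3: hit
8: hit
2: hit
6: miss, evict 2, frames (0 7 8 3 6)
0: hit
9: miss, evict 0, frames (7 8 3 6 9)
3: hit
Hits: 8.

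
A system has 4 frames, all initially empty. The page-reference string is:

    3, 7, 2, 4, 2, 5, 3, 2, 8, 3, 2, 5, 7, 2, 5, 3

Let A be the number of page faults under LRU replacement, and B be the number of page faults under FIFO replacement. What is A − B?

Under LRU: F F F F . F F . F . . . F . . . → 8 faults.
Under FIFO: F F F F . F F . F . F . F . F F → 11 faults.
A − B = 8 − 11 = -3.

-3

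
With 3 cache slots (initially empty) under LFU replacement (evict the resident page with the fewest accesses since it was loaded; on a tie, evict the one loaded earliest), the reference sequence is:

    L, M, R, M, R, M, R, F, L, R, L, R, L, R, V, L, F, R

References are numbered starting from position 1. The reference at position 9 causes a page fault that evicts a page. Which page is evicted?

pos 1: L → fault, frames [L]
pos 2: M → fault, frames [L, M]
pos 3: R → fault, frames [L, M, R]
pos 4: M → hit
pos 5: R → hit
pos 6: M → hit
pos 7: R → hit
pos 8: F → fault, evict L, frames [M, R, F]
pos 9: L → fault, evict F, frames [M, R, L]
At position 9, page F is evicted.

F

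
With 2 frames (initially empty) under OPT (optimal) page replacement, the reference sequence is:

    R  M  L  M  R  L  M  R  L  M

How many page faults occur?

6

R → fault, frames (R)
M → fault, frames (R M)
L → fault, evict R, frames (M L)
M → hit
R → fault, evict M, frames (L R)
L → hit
M → fault, evict L, frames (R M)
R → hit
L → fault, evict R, frames (M L)
M → hit
Page faults: 6.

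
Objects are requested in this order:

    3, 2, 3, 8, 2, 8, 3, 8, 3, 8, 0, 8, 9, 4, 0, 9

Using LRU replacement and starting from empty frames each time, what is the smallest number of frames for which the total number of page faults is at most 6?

f=1: 16 faults
f=2: 10 faults
f=3: 7 faults
f=4: 6 faults
f=5: 6 faults
f=6: 6 faults
Smallest f with faults ≤ 6 is 4.

4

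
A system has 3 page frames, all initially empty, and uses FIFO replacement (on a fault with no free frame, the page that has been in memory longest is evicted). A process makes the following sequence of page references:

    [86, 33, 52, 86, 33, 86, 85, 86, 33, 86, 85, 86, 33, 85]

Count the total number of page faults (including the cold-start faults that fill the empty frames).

86 -> fault, frames [86]
33 -> fault, frames [86, 33]
52 -> fault, frames [86, 33, 52]
86 -> hit
33 -> hit
86 -> hit
85 -> fault, evict 86, frames [33, 52, 85]
86 -> fault, evict 33, frames [52, 85, 86]
33 -> fault, evict 52, frames [85, 86, 33]
86 -> hit
85 -> hit
86 -> hit
33 -> hit
85 -> hit
Page faults: 6.

6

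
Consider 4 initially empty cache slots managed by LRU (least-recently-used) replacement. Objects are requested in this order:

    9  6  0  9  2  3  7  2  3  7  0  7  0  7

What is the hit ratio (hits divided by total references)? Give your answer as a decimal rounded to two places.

9: miss, frames (9)
6: miss, frames (9 6)
0: miss, frames (9 6 0)
9: hit
2: miss, frames (6 0 9 2)
3: miss, evict 6, frames (0 9 2 3)
7: miss, evict 0, frames (9 2 3 7)
2: hit
3: hit
7: hit
0: miss, evict 9, frames (2 3 7 0)
7: hit
0: hit
7: hit
Hits: 7 of 14 references → 7/14 = 0.5000.

0.50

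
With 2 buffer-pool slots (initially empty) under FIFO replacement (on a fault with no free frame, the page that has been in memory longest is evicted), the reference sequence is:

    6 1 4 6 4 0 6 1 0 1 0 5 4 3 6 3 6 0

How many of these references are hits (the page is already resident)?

6 -> miss, frames [6]
1 -> miss, frames [6, 1]
4 -> miss, evict 6, frames [1, 4]
6 -> miss, evict 1, frames [4, 6]
4 -> hit
0 -> miss, evict 4, frames [6, 0]
6 -> hit
1 -> miss, evict 6, frames [0, 1]
0 -> hit
1 -> hit
0 -> hit
5 -> miss, evict 0, frames [1, 5]
4 -> miss, evict 1, frames [5, 4]
3 -> miss, evict 5, frames [4, 3]
6 -> miss, evict 4, frames [3, 6]
3 -> hit
6 -> hit
0 -> miss, evict 3, frames [6, 0]
Hits: 7.

7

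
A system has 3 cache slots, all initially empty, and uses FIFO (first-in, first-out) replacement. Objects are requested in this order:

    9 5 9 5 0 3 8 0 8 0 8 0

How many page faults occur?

9 → miss, frames {9}
5 → miss, frames {9,5}
9 → hit
5 → hit
0 → miss, frames {9,5,0}
3 → miss, evict 9, frames {5,0,3}
8 → miss, evict 5, frames {0,3,8}
0 → hit
8 → hit
0 → hit
8 → hit
0 → hit
Page faults: 5.

5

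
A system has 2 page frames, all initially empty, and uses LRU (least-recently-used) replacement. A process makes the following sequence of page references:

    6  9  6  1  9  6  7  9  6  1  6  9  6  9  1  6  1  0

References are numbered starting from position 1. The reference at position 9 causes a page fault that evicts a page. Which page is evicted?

7

pos 1: 6 -> fault, frames {6}
pos 2: 9 -> fault, frames {6,9}
pos 3: 6 -> hit
pos 4: 1 -> fault, evict 9, frames {6,1}
pos 5: 9 -> fault, evict 6, frames {1,9}
pos 6: 6 -> fault, evict 1, frames {9,6}
pos 7: 7 -> fault, evict 9, frames {6,7}
pos 8: 9 -> fault, evict 6, frames {7,9}
pos 9: 6 -> fault, evict 7, frames {9,6}
At position 9, page 7 is evicted.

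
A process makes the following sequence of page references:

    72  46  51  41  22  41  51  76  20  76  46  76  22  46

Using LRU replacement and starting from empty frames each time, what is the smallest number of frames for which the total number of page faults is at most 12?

f=1: 14 faults
f=2: 11 faults
f=3: 9 faults
f=4: 9 faults
f=5: 9 faults
f=6: 7 faults
f=7: 7 faults
Smallest f with faults ≤ 12 is 2.

2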